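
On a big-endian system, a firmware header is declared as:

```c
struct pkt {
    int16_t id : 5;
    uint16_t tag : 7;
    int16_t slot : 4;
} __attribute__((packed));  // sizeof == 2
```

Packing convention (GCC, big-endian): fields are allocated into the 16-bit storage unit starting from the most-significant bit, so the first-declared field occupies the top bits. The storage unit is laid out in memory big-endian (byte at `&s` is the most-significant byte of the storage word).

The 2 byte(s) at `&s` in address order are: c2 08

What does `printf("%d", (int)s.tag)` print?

32

[0]=0xc2 [1]=0x08 (big-endian) → word 0xc208
id:5 @ bit 11 → (0xc208>>11)&0x1f = 0x18
tag:7 @ bit 4 → (0xc208>>4)&0x7f = 0x20  ←
slot:4 @ bit 0 → (0xc208>>0)&0xf = 0x8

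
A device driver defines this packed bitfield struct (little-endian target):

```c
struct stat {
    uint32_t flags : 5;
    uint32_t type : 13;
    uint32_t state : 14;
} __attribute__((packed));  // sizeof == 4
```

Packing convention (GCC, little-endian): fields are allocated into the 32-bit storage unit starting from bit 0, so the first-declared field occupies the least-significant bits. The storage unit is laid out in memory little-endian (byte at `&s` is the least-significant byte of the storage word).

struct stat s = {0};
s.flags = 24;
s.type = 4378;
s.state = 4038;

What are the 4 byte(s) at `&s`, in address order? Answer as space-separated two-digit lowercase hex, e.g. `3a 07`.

58 23 1a 3f

flags:5 = 24 → 0x18 << 0 → word 0x00000018
type:13 = 4378 → 0x111a << 5 → word 0x00022358
state:14 = 4038 → 0xfc6 << 18 → word 0x3f1a2358
word = 0x3f1a2358 → little-endian bytes:
  [0]=0x58  [1]=0x23  [2]=0x1a  [3]=0x3f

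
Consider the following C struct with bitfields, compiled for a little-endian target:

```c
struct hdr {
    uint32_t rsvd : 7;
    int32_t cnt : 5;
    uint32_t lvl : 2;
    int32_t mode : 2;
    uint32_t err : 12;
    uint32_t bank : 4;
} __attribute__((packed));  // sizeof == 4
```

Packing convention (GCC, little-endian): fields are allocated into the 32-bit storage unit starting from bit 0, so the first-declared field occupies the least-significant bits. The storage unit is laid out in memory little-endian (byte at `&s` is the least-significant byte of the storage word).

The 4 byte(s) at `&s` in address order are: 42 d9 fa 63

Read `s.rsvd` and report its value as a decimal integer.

[0]=0x42 [1]=0xd9 [2]=0xfa [3]=0x63 (little-endian) → word 0x63fad942
rsvd:7 @ bit 0 → (0x63fad942>>0)&0x7f = 0x42  ←
cnt:5 @ bit 7 → (0x63fad942>>7)&0x1f = 0x12
lvl:2 @ bit 12 → (0x63fad942>>12)&0x3 = 0x1
mode:2 @ bit 14 → (0x63fad942>>14)&0x3 = 0x3
err:12 @ bit 16 → (0x63fad942>>16)&0xfff = 0x3fa
bank:4 @ bit 28 → (0x63fad942>>28)&0xf = 0x6

66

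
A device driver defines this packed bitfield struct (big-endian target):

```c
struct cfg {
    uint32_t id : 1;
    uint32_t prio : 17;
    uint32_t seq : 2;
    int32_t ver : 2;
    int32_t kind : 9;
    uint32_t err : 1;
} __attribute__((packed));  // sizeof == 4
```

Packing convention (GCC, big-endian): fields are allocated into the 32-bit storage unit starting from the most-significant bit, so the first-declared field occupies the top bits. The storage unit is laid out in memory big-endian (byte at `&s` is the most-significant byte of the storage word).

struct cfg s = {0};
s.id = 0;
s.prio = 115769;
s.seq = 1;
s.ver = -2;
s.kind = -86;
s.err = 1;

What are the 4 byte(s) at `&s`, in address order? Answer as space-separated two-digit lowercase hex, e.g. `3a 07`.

71 0e 5b 55

id:1 = 0 → 0x0 << 31 → word 0x00000000
prio:17 = 115769 → 0x1c439 << 14 → word 0x710e4000
seq:2 = 1 → 0x1 << 12 → word 0x710e5000
ver:2 = -2 → 0x2 << 10 → word 0x710e5800
kind:9 = -86 → 0x1aa << 1 → word 0x710e5b54
err:1 = 1 → 0x1 << 0 → word 0x710e5b55
word = 0x710e5b55 → big-endian bytes:
  [0]=0x71  [1]=0x0e  [2]=0x5b  [3]=0x55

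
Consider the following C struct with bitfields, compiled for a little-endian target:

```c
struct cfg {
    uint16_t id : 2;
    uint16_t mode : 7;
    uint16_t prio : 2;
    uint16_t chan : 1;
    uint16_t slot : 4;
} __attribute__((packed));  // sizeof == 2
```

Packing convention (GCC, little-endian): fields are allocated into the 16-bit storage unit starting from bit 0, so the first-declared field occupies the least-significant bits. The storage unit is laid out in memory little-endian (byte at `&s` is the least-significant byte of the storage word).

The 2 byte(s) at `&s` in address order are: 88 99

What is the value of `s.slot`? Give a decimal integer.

[0]=0x88 [1]=0x99 (little-endian) → word 0x9988
id:2 @ bit 0 → (0x9988>>0)&0x3 = 0x0
mode:7 @ bit 2 → (0x9988>>2)&0x7f = 0x62
prio:2 @ bit 9 → (0x9988>>9)&0x3 = 0x0
chan:1 @ bit 11 → (0x9988>>11)&0x1 = 0x1
slot:4 @ bit 12 → (0x9988>>12)&0xf = 0x9  ←

9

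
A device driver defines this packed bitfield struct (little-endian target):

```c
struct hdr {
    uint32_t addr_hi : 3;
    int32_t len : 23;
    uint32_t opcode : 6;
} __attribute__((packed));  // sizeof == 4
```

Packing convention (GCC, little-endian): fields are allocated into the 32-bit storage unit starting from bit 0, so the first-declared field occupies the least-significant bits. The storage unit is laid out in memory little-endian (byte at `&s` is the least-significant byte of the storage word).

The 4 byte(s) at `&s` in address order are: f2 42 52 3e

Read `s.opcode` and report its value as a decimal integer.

15

[0]=0xf2 [1]=0x42 [2]=0x52 [3]=0x3e (little-endian) → word 0x3e5242f2
addr_hi [0+:3] = (word>>0) & 0x7 = 2
len [3+:23] = (word>>3) & 0x7fffff = 4868190
opcode [26+:6] = (word>>26) & 0x3f = 15  ←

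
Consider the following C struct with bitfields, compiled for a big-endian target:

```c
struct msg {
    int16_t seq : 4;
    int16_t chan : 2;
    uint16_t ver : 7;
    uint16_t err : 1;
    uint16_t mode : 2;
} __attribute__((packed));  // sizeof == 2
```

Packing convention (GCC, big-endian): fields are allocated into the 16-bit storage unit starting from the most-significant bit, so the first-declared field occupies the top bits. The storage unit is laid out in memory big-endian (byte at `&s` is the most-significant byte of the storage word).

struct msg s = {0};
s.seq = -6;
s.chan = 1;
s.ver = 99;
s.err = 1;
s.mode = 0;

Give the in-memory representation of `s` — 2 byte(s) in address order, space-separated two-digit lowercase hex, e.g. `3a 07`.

[12+:4] seq=-6 & 0xf = 0xa; word=0xa000
[10+:2] chan=1 & 0x3 = 0x1; word=0xa400
[3+:7] ver=99 & 0x7f = 0x63; word=0xa718
[2+:1] err=1 & 0x1 = 0x1; word=0xa71c
[0+:2] mode=0 & 0x3 = 0x0; word=0xa71c
word = 0xa71c → big-endian bytes:
  [0]=0xa7  [1]=0x1c

a7 1c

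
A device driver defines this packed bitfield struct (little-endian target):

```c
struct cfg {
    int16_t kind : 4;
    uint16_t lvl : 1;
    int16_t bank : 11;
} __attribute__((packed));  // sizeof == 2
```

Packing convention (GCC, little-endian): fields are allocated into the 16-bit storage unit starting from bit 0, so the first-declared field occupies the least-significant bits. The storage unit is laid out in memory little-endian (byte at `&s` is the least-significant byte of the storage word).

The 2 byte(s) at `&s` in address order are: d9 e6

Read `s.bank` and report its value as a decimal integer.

-202

[0]=0xd9 [1]=0xe6 (little-endian) → word 0xe6d9
kind:4 @ bit 0 → (0xe6d9>>0)&0xf = 0x9
lvl:1 @ bit 4 → (0xe6d9>>4)&0x1 = 0x1
bank:11 @ bit 5 → (0xe6d9>>5)&0x7ff = 0x736  ←
bank signed 11b, MSB=1: 1846 - 2048 = -202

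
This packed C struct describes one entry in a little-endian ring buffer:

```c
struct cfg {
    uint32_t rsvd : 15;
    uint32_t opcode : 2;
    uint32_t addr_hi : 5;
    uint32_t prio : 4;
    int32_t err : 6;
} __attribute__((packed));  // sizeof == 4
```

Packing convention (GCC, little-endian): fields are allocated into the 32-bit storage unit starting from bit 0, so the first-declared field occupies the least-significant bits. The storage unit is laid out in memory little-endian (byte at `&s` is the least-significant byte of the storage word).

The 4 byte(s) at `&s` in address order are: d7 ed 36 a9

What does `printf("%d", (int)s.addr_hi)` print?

[0]=0xd7 [1]=0xed [2]=0x36 [3]=0xa9 (little-endian) → word 0xa936edd7
rsvd:15 @ bit 0 → (0xa936edd7>>0)&0x7fff = 0x6dd7
opcode:2 @ bit 15 → (0xa936edd7>>15)&0x3 = 0x1
addr_hi:5 @ bit 17 → (0xa936edd7>>17)&0x1f = 0x1b  ←
prio:4 @ bit 22 → (0xa936edd7>>22)&0xf = 0x4
err:6 @ bit 26 → (0xa936edd7>>26)&0x3f = 0x2a

27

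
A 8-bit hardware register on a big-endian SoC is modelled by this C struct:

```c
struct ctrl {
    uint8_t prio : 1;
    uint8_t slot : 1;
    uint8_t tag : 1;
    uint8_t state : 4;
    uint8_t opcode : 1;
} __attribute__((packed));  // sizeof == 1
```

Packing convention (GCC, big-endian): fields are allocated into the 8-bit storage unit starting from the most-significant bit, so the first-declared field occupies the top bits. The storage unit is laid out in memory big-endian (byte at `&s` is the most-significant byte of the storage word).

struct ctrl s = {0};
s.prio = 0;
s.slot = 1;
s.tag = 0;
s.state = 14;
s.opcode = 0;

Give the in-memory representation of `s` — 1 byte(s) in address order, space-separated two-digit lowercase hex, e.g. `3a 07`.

prio (1b) val=0 bits=0x0 at bit 7: 0x00
slot (1b) val=1 bits=0x1 at bit 6: 0x40
tag (1b) val=0 bits=0x0 at bit 5: 0x40
state (4b) val=14 bits=0xe at bit 1: 0x5c
opcode (1b) val=0 bits=0x0 at bit 0: 0x5c
word = 0x5c → big-endian bytes:
  [0]=0x5c

5c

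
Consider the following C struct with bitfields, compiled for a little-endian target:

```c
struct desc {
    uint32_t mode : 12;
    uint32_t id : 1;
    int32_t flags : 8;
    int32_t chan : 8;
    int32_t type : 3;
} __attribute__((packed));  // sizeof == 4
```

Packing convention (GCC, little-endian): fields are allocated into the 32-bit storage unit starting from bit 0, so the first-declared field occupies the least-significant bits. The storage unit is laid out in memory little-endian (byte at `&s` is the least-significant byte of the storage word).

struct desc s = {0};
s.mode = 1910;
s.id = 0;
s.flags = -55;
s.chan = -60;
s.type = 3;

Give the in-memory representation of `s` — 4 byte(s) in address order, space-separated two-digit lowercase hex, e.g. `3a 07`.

mode:12 = 1910 → 0x776 << 0 → word 0x00000776
id:1 = 0 → 0x0 << 12 → word 0x00000776
flags:8 = -55 → 0xc9 << 13 → word 0x00192776
chan:8 = -60 → 0xc4 << 21 → word 0x18992776
type:3 = 3 → 0x3 << 29 → word 0x78992776
word = 0x78992776 → little-endian bytes:
  [0]=0x76  [1]=0x27  [2]=0x99  [3]=0x78

76 27 99 78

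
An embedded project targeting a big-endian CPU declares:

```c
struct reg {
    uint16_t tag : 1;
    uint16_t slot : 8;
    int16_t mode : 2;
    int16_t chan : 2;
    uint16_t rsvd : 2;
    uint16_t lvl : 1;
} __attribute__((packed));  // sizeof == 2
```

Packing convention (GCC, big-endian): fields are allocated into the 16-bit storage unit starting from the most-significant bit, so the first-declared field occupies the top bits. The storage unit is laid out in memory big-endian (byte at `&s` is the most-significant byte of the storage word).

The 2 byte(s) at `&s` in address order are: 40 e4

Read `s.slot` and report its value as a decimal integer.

[0]=0x40 [1]=0xe4 (big-endian) → word 0x40e4
tag [15+:1] = (word>>15) & 0x1 = 0
slot [7+:8] = (word>>7) & 0xff = 129  ←
mode [5+:2] = (word>>5) & 0x3 = 3
chan [3+:2] = (word>>3) & 0x3 = 0
rsvd [1+:2] = (word>>1) & 0x3 = 2
lvl [0+:1] = (word>>0) & 0x1 = 0

129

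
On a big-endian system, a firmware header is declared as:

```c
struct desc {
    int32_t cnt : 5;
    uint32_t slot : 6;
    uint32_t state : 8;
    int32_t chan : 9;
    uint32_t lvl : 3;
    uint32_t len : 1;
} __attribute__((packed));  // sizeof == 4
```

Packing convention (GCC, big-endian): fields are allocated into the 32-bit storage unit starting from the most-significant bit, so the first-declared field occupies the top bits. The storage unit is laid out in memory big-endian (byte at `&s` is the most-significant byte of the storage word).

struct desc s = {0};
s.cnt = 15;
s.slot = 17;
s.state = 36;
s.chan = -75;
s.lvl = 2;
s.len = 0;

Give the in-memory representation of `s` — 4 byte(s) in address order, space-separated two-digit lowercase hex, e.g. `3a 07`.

cnt (5b) val=15 bits=0xf at bit 27: 0x78000000
slot (6b) val=17 bits=0x11 at bit 21: 0x7a200000
state (8b) val=36 bits=0x24 at bit 13: 0x7a248000
chan (9b) val=-75 bits=0x1b5 at bit 4: 0x7a249b50
lvl (3b) val=2 bits=0x2 at bit 1: 0x7a249b54
len (1b) val=0 bits=0x0 at bit 0: 0x7a249b54
word = 0x7a249b54 → big-endian bytes:
  [0]=0x7a  [1]=0x24  [2]=0x9b  [3]=0x54

7a 24 9b 54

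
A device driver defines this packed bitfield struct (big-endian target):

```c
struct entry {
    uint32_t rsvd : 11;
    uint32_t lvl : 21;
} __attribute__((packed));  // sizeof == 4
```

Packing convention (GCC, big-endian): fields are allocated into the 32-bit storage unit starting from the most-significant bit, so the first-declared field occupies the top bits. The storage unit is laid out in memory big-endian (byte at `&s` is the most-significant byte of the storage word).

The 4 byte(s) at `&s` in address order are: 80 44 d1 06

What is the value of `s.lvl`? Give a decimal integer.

[0]=0x80 [1]=0x44 [2]=0xd1 [3]=0x06 (big-endian) → word 0x8044d106
rsvd:11 @ bit 21 → (0x8044d106>>21)&0x7ff = 0x402
lvl:21 @ bit 0 → (0x8044d106>>0)&0x1fffff = 0x4d106  ←

315654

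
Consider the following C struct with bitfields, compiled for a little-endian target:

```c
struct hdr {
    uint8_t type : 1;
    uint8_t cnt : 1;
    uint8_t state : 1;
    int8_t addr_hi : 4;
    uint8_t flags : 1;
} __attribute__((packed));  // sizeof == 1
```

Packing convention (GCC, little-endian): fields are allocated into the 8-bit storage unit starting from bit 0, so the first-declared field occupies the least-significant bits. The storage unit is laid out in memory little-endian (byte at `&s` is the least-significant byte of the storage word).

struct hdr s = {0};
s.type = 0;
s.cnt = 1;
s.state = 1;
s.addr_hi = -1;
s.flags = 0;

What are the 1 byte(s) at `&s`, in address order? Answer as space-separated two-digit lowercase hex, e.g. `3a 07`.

7e

[0+:1] type=0 & 0x1 = 0x0; word=0x00
[1+:1] cnt=1 & 0x1 = 0x1; word=0x02
[2+:1] state=1 & 0x1 = 0x1; word=0x06
[3+:4] addr_hi=-1 & 0xf = 0xf; word=0x7e
[7+:1] flags=0 & 0x1 = 0x0; word=0x7e
word = 0x7e → little-endian bytes:
  [0]=0x7e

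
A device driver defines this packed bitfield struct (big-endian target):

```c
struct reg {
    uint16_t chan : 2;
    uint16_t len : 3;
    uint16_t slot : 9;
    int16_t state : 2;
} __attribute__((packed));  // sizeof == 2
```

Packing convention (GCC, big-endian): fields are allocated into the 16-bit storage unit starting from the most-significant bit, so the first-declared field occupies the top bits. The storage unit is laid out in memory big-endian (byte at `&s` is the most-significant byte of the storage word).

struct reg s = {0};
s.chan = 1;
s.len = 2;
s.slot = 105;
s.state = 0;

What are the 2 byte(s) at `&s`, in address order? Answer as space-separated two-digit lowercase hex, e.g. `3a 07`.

chan:2 = 1 → 0x1 << 14 → word 0x4000
len:3 = 2 → 0x2 << 11 → word 0x5000
slot:9 = 105 → 0x69 << 2 → word 0x51a4
state:2 = 0 → 0x0 << 0 → word 0x51a4
word = 0x51a4 → big-endian bytes:
  [0]=0x51  [1]=0xa4

51 a4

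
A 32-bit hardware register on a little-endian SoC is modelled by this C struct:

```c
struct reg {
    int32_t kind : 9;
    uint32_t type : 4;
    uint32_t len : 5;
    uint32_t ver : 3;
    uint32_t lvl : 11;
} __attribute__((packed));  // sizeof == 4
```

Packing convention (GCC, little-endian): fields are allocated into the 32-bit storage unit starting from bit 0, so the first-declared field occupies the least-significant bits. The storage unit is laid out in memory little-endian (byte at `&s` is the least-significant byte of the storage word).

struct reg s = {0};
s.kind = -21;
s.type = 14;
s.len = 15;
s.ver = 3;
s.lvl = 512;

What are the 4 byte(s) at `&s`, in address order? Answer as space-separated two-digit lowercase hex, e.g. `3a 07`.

kind (9b) val=-21 bits=0x1eb at bit 0: 0x000001eb
type (4b) val=14 bits=0xe at bit 9: 0x00001deb
len (5b) val=15 bits=0xf at bit 13: 0x0001fdeb
ver (3b) val=3 bits=0x3 at bit 18: 0x000dfdeb
lvl (11b) val=512 bits=0x200 at bit 21: 0x400dfdeb
word = 0x400dfdeb → little-endian bytes:
  [0]=0xeb  [1]=0xfd  [2]=0x0d  [3]=0x40

eb fd 0d 40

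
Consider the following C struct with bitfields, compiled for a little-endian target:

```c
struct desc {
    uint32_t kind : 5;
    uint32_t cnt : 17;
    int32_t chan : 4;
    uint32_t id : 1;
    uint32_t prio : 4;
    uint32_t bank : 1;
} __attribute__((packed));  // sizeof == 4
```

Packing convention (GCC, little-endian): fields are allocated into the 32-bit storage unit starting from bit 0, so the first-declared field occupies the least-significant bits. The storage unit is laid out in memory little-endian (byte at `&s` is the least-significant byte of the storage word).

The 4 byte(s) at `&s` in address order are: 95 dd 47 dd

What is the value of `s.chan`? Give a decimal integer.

[0]=0x95 [1]=0xdd [2]=0x47 [3]=0xdd (little-endian) → word 0xdd47dd95
kind:5 @ bit 0 → (0xdd47dd95>>0)&0x1f = 0x15
cnt:17 @ bit 5 → (0xdd47dd95>>5)&0x1ffff = 0x3eec
chan:4 @ bit 22 → (0xdd47dd95>>22)&0xf = 0x5  ←
id:1 @ bit 26 → (0xdd47dd95>>26)&0x1 = 0x1
prio:4 @ bit 27 → (0xdd47dd95>>27)&0xf = 0xb
bank:1 @ bit 31 → (0xdd47dd95>>31)&0x1 = 0x1
chan signed 4b, MSB=0: value = 5

5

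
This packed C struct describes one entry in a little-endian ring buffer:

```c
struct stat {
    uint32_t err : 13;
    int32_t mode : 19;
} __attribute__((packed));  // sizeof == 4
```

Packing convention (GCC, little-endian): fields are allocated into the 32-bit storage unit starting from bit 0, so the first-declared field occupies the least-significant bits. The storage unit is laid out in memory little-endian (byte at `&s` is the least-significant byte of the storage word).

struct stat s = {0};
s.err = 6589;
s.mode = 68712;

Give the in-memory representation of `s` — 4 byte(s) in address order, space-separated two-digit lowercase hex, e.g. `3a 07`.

err (13b) val=6589 bits=0x19bd at bit 0: 0x000019bd
mode (19b) val=68712 bits=0x10c68 at bit 13: 0x218d19bd
word = 0x218d19bd → little-endian bytes:
  [0]=0xbd  [1]=0x19  [2]=0x8d  [3]=0x21

bd 19 8d 21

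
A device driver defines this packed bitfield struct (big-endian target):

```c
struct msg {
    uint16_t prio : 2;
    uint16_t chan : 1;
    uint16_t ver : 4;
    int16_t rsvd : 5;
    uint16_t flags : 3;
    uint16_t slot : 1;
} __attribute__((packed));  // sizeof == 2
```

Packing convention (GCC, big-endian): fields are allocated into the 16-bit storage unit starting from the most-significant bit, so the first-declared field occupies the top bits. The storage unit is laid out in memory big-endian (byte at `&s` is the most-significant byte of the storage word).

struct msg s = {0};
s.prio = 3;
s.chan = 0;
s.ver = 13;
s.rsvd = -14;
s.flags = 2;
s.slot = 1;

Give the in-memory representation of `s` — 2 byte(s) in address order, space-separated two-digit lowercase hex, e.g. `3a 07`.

[14+:2] prio=3 & 0x3 = 0x3; word=0xc000
[13+:1] chan=0 & 0x1 = 0x0; word=0xc000
[9+:4] ver=13 & 0xf = 0xd; word=0xda00
[4+:5] rsvd=-14 & 0x1f = 0x12; word=0xdb20
[1+:3] flags=2 & 0x7 = 0x2; word=0xdb24
[0+:1] slot=1 & 0x1 = 0x1; word=0xdb25
word = 0xdb25 → big-endian bytes:
  [0]=0xdb  [1]=0x25

db 25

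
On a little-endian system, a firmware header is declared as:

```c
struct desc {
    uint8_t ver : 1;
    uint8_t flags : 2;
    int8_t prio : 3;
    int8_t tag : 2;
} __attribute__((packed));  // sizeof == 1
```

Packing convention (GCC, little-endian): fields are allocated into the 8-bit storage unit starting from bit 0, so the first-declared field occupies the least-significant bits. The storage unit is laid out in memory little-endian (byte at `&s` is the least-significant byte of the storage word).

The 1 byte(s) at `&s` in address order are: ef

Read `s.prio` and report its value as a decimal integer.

[0]=0xef (little-endian) → word 0xef
ver [0+:1] = (word>>0) & 0x1 = 1
flags [1+:2] = (word>>1) & 0x3 = 3
prio [3+:3] = (word>>3) & 0x7 = 5  ←
tag [6+:2] = (word>>6) & 0x3 = 3
prio signed 3b, MSB=1: 5 - 8 = -3

-3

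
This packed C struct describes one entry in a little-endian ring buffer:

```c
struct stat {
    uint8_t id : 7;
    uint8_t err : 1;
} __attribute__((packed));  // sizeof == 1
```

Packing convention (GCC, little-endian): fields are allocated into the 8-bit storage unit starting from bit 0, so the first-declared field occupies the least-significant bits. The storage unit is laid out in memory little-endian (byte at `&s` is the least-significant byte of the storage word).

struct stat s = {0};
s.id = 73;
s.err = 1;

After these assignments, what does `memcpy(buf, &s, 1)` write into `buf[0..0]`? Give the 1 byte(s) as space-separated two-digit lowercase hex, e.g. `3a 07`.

c9

[0+:7] id=73 & 0x7f = 0x49; word=0x49
[7+:1] err=1 & 0x1 = 0x1; word=0xc9
word = 0xc9 → little-endian bytes:
  [0]=0xc9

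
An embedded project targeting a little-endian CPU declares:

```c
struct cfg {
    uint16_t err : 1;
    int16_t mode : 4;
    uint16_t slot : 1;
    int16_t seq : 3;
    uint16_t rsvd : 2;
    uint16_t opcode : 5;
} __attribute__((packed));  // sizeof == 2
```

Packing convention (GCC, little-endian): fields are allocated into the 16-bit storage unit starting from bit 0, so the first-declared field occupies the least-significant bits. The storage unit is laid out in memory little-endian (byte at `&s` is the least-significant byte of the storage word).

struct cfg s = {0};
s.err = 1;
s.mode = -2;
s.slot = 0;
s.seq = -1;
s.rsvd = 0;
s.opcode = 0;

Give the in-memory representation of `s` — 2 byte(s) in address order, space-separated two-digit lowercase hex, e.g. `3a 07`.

err (1b) val=1 bits=0x1 at bit 0: 0x0001
mode (4b) val=-2 bits=0xe at bit 1: 0x001d
slot (1b) val=0 bits=0x0 at bit 5: 0x001d
seq (3b) val=-1 bits=0x7 at bit 6: 0x01dd
rsvd (2b) val=0 bits=0x0 at bit 9: 0x01dd
opcode (5b) val=0 bits=0x0 at bit 11: 0x01dd
word = 0x01dd → little-endian bytes:
  [0]=0xdd  [1]=0x01

dd 01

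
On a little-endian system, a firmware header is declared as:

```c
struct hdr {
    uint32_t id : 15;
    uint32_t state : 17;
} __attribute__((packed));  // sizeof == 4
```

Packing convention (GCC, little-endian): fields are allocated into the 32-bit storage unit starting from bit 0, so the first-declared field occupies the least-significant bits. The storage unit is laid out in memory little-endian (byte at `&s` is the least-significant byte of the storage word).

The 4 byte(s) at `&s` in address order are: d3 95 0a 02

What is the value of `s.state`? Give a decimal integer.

1045

[0]=0xd3 [1]=0x95 [2]=0x0a [3]=0x02 (little-endian) → word 0x020a95d3
id:15 @ bit 0 → (0x020a95d3>>0)&0x7fff = 0x15d3
state:17 @ bit 15 → (0x020a95d3>>15)&0x1ffff = 0x415  ←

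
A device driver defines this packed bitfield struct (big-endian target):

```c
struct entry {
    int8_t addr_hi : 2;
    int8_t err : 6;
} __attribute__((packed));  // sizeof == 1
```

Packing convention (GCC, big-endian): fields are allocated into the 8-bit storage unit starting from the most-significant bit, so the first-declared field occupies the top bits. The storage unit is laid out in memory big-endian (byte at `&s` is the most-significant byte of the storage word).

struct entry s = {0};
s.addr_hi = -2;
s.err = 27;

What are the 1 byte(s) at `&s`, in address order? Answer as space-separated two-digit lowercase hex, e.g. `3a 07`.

9b

[6+:2] addr_hi=-2 & 0x3 = 0x2; word=0x80
[0+:6] err=27 & 0x3f = 0x1b; word=0x9b
word = 0x9b → big-endian bytes:
  [0]=0x9b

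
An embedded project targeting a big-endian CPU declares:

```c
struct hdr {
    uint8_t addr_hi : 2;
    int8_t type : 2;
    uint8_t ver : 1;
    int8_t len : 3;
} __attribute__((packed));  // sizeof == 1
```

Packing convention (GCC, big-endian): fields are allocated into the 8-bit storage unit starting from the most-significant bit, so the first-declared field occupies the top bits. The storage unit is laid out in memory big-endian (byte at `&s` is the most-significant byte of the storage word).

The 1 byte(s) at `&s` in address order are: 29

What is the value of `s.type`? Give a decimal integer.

[0]=0x29 (big-endian) → word 0x29
addr_hi [6+:2] = (word>>6) & 0x3 = 0
type [4+:2] = (word>>4) & 0x3 = 2  ←
ver [3+:1] = (word>>3) & 0x1 = 1
len [0+:3] = (word>>0) & 0x7 = 1
type signed 2b, MSB=1: 2 - 4 = -2

-2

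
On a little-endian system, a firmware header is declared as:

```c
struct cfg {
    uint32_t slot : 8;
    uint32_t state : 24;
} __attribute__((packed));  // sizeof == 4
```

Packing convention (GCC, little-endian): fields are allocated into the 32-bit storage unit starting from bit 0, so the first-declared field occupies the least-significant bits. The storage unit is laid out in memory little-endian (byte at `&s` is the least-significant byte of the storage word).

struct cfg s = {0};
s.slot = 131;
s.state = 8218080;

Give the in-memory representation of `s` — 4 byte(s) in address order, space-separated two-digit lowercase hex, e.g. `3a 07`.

83 e0 65 7d

slot:8 = 131 → 0x83 << 0 → word 0x00000083
state:24 = 8218080 → 0x7d65e0 << 8 → word 0x7d65e083
word = 0x7d65e083 → little-endian bytes:
  [0]=0x83  [1]=0xe0  [2]=0x65  [3]=0x7d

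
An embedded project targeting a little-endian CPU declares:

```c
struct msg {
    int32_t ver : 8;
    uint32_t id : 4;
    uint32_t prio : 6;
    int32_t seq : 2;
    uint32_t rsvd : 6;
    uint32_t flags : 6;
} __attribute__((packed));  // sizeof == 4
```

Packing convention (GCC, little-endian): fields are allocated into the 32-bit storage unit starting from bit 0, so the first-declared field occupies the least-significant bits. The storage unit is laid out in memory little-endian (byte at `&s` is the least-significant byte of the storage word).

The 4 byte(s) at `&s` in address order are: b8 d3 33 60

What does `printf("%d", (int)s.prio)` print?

61

[0]=0xb8 [1]=0xd3 [2]=0x33 [3]=0x60 (little-endian) → word 0x6033d3b8
ver:8 @ bit 0 → (0x6033d3b8>>0)&0xff = 0xb8
id:4 @ bit 8 → (0x6033d3b8>>8)&0xf = 0x3
prio:6 @ bit 12 → (0x6033d3b8>>12)&0x3f = 0x3d  ←
seq:2 @ bit 18 → (0x6033d3b8>>18)&0x3 = 0x0
rsvd:6 @ bit 20 → (0x6033d3b8>>20)&0x3f = 0x3
flags:6 @ bit 26 → (0x6033d3b8>>26)&0x3f = 0x18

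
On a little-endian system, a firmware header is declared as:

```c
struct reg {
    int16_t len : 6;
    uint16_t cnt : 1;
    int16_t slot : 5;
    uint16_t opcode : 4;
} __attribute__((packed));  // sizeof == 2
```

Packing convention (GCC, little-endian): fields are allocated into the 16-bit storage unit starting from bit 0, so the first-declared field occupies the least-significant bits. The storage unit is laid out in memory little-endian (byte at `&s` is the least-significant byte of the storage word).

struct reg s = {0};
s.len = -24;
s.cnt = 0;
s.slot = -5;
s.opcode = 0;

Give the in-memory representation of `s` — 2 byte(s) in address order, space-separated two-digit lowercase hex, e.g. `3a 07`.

a8 0d

len (6b) val=-24 bits=0x28 at bit 0: 0x0028
cnt (1b) val=0 bits=0x0 at bit 6: 0x0028
slot (5b) val=-5 bits=0x1b at bit 7: 0x0da8
opcode (4b) val=0 bits=0x0 at bit 12: 0x0da8
word = 0x0da8 → little-endian bytes:
  [0]=0xa8  [1]=0x0d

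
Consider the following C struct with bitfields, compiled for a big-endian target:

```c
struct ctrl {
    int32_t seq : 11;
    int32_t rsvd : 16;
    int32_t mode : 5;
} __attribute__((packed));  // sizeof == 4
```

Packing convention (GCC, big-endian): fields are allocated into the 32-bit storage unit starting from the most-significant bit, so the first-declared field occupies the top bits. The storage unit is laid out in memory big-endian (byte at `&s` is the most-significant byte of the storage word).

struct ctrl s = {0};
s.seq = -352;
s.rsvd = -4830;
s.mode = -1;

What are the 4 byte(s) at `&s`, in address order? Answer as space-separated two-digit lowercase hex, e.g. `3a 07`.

d4 1d a4 5f

seq:11 = -352 → 0x6a0 << 21 → word 0xd4000000
rsvd:16 = -4830 → 0xed22 << 5 → word 0xd41da440
mode:5 = -1 → 0x1f << 0 → word 0xd41da45f
word = 0xd41da45f → big-endian bytes:
  [0]=0xd4  [1]=0x1d  [2]=0xa4  [3]=0x5f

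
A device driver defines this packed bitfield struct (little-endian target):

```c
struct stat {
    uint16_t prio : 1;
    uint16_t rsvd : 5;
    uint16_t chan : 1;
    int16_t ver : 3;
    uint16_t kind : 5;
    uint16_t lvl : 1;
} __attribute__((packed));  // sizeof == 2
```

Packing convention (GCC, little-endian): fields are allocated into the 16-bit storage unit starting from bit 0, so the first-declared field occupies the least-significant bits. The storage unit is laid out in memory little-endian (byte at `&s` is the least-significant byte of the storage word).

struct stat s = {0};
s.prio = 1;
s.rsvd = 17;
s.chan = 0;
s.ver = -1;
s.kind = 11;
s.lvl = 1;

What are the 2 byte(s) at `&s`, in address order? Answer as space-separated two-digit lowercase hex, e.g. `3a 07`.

a3 af

prio:1 = 1 → 0x1 << 0 → word 0x0001
rsvd:5 = 17 → 0x11 << 1 → word 0x0023
chan:1 = 0 → 0x0 << 6 → word 0x0023
ver:3 = -1 → 0x7 << 7 → word 0x03a3
kind:5 = 11 → 0xb << 10 → word 0x2fa3
lvl:1 = 1 → 0x1 << 15 → word 0xafa3
word = 0xafa3 → little-endian bytes:
  [0]=0xa3  [1]=0xaf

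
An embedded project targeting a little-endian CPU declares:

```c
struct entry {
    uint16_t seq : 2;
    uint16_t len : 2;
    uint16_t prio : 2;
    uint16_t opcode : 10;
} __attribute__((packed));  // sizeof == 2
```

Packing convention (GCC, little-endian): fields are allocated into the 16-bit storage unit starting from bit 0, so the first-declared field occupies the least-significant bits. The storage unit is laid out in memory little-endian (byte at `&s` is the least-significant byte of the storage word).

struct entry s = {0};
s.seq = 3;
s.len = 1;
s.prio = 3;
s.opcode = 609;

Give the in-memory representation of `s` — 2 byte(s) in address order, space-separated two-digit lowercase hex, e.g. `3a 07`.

[0+:2] seq=3 & 0x3 = 0x3; word=0x0003
[2+:2] len=1 & 0x3 = 0x1; word=0x0007
[4+:2] prio=3 & 0x3 = 0x3; word=0x0037
[6+:10] opcode=609 & 0x3ff = 0x261; word=0x9877
word = 0x9877 → little-endian bytes:
  [0]=0x77  [1]=0x98

77 98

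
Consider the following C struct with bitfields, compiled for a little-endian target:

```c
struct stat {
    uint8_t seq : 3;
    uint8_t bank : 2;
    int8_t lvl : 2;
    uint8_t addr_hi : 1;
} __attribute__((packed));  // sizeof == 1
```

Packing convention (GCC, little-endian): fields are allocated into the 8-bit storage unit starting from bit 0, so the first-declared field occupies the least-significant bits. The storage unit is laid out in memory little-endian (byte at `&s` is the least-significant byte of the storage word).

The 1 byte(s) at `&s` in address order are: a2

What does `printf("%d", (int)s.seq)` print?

[0]=0xa2 (little-endian) → word 0xa2
seq:3 @ bit 0 → (0xa2>>0)&0x7 = 0x2  ←
bank:2 @ bit 3 → (0xa2>>3)&0x3 = 0x0
lvl:2 @ bit 5 → (0xa2>>5)&0x3 = 0x1
addr_hi:1 @ bit 7 → (0xa2>>7)&0x1 = 0x1

2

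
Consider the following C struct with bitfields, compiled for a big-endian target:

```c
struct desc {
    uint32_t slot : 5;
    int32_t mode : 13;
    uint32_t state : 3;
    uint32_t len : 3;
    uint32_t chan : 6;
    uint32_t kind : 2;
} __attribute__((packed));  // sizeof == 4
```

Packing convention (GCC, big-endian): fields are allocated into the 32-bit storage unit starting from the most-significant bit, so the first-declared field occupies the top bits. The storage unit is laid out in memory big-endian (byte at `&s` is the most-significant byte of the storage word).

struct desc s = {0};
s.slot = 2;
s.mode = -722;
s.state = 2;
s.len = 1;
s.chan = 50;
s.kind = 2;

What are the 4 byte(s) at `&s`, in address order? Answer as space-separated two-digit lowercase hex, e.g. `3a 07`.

slot (5b) val=2 bits=0x2 at bit 27: 0x10000000
mode (13b) val=-722 bits=0x1d2e at bit 14: 0x174b8000
state (3b) val=2 bits=0x2 at bit 11: 0x174b9000
len (3b) val=1 bits=0x1 at bit 8: 0x174b9100
chan (6b) val=50 bits=0x32 at bit 2: 0x174b91c8
kind (2b) val=2 bits=0x2 at bit 0: 0x174b91ca
word = 0x174b91ca → big-endian bytes:
  [0]=0x17  [1]=0x4b  [2]=0x91  [3]=0xca

17 4b 91 ca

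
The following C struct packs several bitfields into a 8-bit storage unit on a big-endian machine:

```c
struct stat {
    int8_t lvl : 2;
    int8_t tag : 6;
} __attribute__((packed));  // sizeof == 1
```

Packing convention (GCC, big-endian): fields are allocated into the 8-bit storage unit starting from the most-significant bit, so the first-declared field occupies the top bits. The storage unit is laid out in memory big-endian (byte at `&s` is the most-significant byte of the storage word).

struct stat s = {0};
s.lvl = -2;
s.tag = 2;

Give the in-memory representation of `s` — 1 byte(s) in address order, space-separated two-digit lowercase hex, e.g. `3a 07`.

[6+:2] lvl=-2 & 0x3 = 0x2; word=0x80
[0+:6] tag=2 & 0x3f = 0x2; word=0x82
word = 0x82 → big-endian bytes:
  [0]=0x82

82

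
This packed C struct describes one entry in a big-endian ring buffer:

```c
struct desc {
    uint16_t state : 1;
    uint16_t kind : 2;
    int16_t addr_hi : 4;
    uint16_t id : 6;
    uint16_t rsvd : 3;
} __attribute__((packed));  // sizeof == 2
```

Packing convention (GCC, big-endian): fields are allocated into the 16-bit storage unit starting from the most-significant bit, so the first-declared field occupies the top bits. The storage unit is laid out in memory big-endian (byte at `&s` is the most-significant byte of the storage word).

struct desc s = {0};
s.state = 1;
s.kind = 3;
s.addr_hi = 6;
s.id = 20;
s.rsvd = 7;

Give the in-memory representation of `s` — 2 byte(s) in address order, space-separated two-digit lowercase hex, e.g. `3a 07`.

ec a7

state (1b) val=1 bits=0x1 at bit 15: 0x8000
kind (2b) val=3 bits=0x3 at bit 13: 0xe000
addr_hi (4b) val=6 bits=0x6 at bit 9: 0xec00
id (6b) val=20 bits=0x14 at bit 3: 0xeca0
rsvd (3b) val=7 bits=0x7 at bit 0: 0xeca7
word = 0xeca7 → big-endian bytes:
  [0]=0xec  [1]=0xa7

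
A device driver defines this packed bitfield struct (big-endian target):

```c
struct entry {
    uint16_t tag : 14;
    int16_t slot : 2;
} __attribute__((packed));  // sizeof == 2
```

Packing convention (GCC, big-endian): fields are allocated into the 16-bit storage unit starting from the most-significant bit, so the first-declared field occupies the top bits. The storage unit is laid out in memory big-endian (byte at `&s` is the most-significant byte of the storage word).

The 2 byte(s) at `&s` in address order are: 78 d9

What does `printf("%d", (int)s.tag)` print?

[0]=0x78 [1]=0xd9 (big-endian) → word 0x78d9
tag:14 @ bit 2 → (0x78d9>>2)&0x3fff = 0x1e36  ←
slot:2 @ bit 0 → (0x78d9>>0)&0x3 = 0x1

7734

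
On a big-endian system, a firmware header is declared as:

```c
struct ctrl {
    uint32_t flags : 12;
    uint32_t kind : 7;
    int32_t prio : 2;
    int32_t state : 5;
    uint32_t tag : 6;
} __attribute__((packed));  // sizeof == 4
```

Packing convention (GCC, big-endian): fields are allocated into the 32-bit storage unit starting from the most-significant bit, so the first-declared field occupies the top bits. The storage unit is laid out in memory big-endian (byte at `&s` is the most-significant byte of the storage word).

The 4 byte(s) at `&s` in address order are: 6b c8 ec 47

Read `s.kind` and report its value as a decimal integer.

71

[0]=0x6b [1]=0xc8 [2]=0xec [3]=0x47 (big-endian) → word 0x6bc8ec47
flags [20+:12] = (word>>20) & 0xfff = 1724
kind [13+:7] = (word>>13) & 0x7f = 71  ←
prio [11+:2] = (word>>11) & 0x3 = 1
state [6+:5] = (word>>6) & 0x1f = 17
tag [0+:6] = (word>>0) & 0x3f = 7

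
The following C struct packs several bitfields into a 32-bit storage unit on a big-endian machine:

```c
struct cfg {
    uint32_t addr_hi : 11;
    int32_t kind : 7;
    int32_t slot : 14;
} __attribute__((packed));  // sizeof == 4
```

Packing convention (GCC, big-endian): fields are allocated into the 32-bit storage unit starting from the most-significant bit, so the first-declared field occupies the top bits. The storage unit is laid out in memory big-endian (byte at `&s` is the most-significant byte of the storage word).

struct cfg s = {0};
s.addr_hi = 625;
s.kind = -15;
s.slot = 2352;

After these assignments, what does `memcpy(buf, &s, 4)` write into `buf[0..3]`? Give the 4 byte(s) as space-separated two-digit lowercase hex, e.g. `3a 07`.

addr_hi (11b) val=625 bits=0x271 at bit 21: 0x4e200000
kind (7b) val=-15 bits=0x71 at bit 14: 0x4e3c4000
slot (14b) val=2352 bits=0x930 at bit 0: 0x4e3c4930
word = 0x4e3c4930 → big-endian bytes:
  [0]=0x4e  [1]=0x3c  [2]=0x49  [3]=0x30

4e 3c 49 30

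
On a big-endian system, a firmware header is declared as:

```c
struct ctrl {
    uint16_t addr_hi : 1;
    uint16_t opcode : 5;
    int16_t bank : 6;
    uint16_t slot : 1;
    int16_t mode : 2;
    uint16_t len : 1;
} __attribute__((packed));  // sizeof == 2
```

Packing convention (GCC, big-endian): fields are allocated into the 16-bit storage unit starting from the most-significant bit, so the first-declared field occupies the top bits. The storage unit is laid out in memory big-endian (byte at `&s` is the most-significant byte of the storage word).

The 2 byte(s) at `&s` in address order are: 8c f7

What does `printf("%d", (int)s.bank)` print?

[0]=0x8c [1]=0xf7 (big-endian) → word 0x8cf7
addr_hi [15+:1] = (word>>15) & 0x1 = 1
opcode [10+:5] = (word>>10) & 0x1f = 3
bank [4+:6] = (word>>4) & 0x3f = 15  ←
slot [3+:1] = (word>>3) & 0x1 = 0
mode [1+:2] = (word>>1) & 0x3 = 3
len [0+:1] = (word>>0) & 0x1 = 1
bank signed 6b, MSB=0: value = 15

15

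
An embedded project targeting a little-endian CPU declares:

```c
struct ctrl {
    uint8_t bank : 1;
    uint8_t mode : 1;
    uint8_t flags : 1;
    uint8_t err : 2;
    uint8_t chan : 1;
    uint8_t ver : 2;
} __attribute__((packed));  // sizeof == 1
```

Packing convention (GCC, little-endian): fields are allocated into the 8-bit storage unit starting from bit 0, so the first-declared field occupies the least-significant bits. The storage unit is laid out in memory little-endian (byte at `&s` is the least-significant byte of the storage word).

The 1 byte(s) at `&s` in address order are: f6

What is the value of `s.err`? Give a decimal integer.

[0]=0xf6 (little-endian) → word 0xf6
bank:1 @ bit 0 → (0xf6>>0)&0x1 = 0x0
mode:1 @ bit 1 → (0xf6>>1)&0x1 = 0x1
flags:1 @ bit 2 → (0xf6>>2)&0x1 = 0x1
err:2 @ bit 3 → (0xf6>>3)&0x3 = 0x2  ←
chan:1 @ bit 5 → (0xf6>>5)&0x1 = 0x1
ver:2 @ bit 6 → (0xf6>>6)&0x3 = 0x3

2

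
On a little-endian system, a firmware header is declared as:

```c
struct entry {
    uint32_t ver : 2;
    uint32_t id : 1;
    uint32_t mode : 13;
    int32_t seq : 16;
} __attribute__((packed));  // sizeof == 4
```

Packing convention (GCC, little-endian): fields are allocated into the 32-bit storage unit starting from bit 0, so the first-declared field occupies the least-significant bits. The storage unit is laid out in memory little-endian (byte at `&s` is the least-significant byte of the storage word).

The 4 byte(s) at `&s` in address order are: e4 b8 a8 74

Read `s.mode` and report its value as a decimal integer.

[0]=0xe4 [1]=0xb8 [2]=0xa8 [3]=0x74 (little-endian) → word 0x74a8b8e4
ver:2 @ bit 0 → (0x74a8b8e4>>0)&0x3 = 0x0
id:1 @ bit 2 → (0x74a8b8e4>>2)&0x1 = 0x1
mode:13 @ bit 3 → (0x74a8b8e4>>3)&0x1fff = 0x171c  ←
seq:16 @ bit 16 → (0x74a8b8e4>>16)&0xffff = 0x74a8

5916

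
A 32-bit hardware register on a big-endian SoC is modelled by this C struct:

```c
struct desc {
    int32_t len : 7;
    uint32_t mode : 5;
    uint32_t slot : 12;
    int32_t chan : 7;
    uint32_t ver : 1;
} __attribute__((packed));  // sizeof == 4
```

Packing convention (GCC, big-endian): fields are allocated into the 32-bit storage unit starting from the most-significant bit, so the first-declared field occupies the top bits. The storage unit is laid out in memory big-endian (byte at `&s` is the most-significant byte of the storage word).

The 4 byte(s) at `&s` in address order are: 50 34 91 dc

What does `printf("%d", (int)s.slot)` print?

[0]=0x50 [1]=0x34 [2]=0x91 [3]=0xdc (big-endian) → word 0x503491dc
len [25+:7] = (word>>25) & 0x7f = 40
mode [20+:5] = (word>>20) & 0x1f = 3
slot [8+:12] = (word>>8) & 0xfff = 1169  ←
chan [1+:7] = (word>>1) & 0x7f = 110
ver [0+:1] = (word>>0) & 0x1 = 0

1169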